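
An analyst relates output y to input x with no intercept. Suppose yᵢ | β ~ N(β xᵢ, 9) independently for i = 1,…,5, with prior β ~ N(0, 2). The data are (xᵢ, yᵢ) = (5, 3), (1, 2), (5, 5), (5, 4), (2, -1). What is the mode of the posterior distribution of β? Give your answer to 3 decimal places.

log p(β | y) = −Σ(yᵢ − βxᵢ)²/(2·9) − β²/(2·2) + const.
Setting the derivative to zero: Σxᵢ(yᵢ − βxᵢ)/9 − β/2 = 0, so β = Σxᵢyᵢ / (Σxᵢ² + σ²/τ²).
Σxᵢyᵢ = 5·3 + 1·2 + 5·5 + 5·4 + 2·(-1) = 60; Σxᵢ² = 80; σ²/τ² = 4.5.
β̂_MAP = 60 / (80 + 4.5) = 60/84.5 ≈ 0.710.

β̂_MAP = 0.710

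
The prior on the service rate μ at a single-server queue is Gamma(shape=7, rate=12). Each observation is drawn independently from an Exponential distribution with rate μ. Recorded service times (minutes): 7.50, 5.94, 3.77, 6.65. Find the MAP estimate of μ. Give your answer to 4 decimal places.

μ̂_MAP = 0.2789

The Exponential(rate=μ) likelihood is ∝ μ^n e^(−μΣtᵢ). Here n = 4 and Σtᵢ = 7.50 + 5.94 + 3.77 + 6.65 = 23.86.
Posterior ∝ μ^6e^(−12μ) · μ^4e^(−23.86μ) = μ^10e^(−35.86μ), i.e. Gamma(11, 35.86).
Mode = (a−1)/b = 10/35.86 ≈ 0.2789.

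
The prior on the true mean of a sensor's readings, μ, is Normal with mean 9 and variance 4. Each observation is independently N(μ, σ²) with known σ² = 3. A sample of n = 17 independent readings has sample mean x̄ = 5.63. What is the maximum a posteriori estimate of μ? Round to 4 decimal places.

n = 17, x̄ = 5.63.
For a Normal prior and Normal likelihood with known variance, the posterior is Normal; its mode equals its mean, the precision-weighted average.
Prior precision 1/σ₀² = 1/4 = 0.25; data precision n/σ² = 17/3.
μ̂ = (0.25·9 + (17/3)·5.63) / (0.25 + 17/3) = (5123/150)/(71/12) = 10246/1775 ≈ 5.7724.

μ̂_MAP = 5.7724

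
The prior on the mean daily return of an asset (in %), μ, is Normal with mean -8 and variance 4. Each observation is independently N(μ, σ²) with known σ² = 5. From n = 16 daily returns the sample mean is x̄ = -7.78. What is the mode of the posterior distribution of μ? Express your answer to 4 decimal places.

μ̂_MAP = -7.7959

n = 16, x̄ = -7.78.
For a Normal prior and Normal likelihood with known variance, the posterior is Normal; its mode equals its mean, the precision-weighted average.
Prior precision 1/σ₀² = 1/4 = 0.25; data precision n/σ² = 16/5 = 3.2.
μ̂ = (0.25·(-8) + 3.2·(-7.78)) / (0.25 + 3.2) = (-26.896)/3.45 = -13448/1725 ≈ -7.7959.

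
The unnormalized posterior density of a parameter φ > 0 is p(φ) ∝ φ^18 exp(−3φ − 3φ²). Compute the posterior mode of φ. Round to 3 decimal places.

φ̂_MAP = 1.500

ℓ'(φ) = 18/φ − 3 − 6φ. Setting this to zero and multiplying by φ: 6φ² + 3φ − 18 = 0.
φ = (−3 + √(3² + 4·6·18)) / (2·6) = (−3 + √441) / 12 = (−3 + 21)/12 = 3/2.
ℓ''(φ) = −18/φ² − 6 < 0, confirming a maximum.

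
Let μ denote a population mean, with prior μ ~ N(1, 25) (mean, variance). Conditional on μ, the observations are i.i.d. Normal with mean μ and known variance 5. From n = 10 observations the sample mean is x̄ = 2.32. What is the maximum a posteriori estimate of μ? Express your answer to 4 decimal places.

μ̂_MAP = 2.2941

n = 10, x̄ = 2.32.
For a Normal prior and Normal likelihood with known variance, the posterior is Normal; its mode equals its mean, the precision-weighted average.
Prior precision 1/σ₀² = 1/25 = 0.04; data precision n/σ² = 10/5 = 2.
μ̂ = (0.04·1 + 2·2.32) / (0.04 + 2) = 4.68/2.04 = 39/17 ≈ 2.2941.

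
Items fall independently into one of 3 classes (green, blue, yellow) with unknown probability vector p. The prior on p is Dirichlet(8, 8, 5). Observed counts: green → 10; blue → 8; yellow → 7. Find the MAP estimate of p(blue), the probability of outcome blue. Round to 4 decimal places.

MAP estimate of p(blue) = 0.3488

The posterior is Dirichlet(αᵢ + nᵢ) = Dirichlet(18, 16, 12).
For a Dirichlet(a₁,…,a_K) with all aᵢ > 1, the mode has j-th component (aⱼ − 1)/(Σaᵢ − K).
Here Σaᵢ = 46 and K = 3, so p(blue) = (16 − 1)/(46 − 3) = 15/43 ≈ 0.3488.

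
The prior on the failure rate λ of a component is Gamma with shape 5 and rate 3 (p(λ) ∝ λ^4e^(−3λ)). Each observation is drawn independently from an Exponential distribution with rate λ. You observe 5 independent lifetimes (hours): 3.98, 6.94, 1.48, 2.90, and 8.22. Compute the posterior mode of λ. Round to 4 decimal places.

The Exponential(rate=λ) likelihood is ∝ λ^n e^(−λΣtᵢ). Here n = 5 and Σtᵢ = 3.98 + 6.94 + 1.48 + 2.90 + 8.22 = 23.52.
Posterior ∝ λ^4e^(−3λ) · λ^5e^(−23.52λ) = λ^9e^(−26.52λ), i.e. Gamma(10, 26.52).
Mode = (a−1)/b = 9/26.52 ≈ 0.3394.

λ̂_MAP = 0.3394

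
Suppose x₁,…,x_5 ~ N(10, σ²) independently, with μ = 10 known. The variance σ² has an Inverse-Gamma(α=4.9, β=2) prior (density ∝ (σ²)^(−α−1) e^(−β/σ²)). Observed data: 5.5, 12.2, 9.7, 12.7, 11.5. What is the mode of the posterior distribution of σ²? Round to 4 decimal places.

Sum of squared deviations about the known mean: SS = (5.5−10)² + (12.2−10)² + (9.7−10)² + (12.7−10)² + (11.5−10)² = 34.72.
The Normal likelihood contributes (σ²)^(−n/2) exp(−SS/(2σ²)), so the posterior is Inverse-Gamma(α + n/2, β + SS/2) = Inverse-Gamma(7.4, 19.36).
The mode of Inverse-Gamma(a, b) is b/(a+1) = 19.36/8.4 ≈ 2.3048.

σ̂²_MAP = 2.3048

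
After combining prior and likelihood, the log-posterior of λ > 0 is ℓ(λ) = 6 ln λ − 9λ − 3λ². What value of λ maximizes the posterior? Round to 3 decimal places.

λ̂_MAP = 0.500

ℓ'(λ) = 6/λ − 9 − 6λ. Setting this to zero and multiplying by λ: 6λ² + 9λ − 6 = 0.
λ = (−9 + √(9² + 4·6·6)) / (2·6) = (−9 + √225) / 12 = (−9 + 15)/12 = 1/2.
ℓ''(λ) = −6/λ² − 6 < 0, confirming a maximum.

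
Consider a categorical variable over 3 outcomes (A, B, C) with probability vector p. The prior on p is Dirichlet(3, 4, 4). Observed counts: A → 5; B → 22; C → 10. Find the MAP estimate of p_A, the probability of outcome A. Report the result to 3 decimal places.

The posterior is Dirichlet(αᵢ + nᵢ) = Dirichlet(8, 26, 14).
For a Dirichlet(a₁,…,a_K) with all aᵢ > 1, the mode has j-th component (aⱼ − 1)/(Σaᵢ − K).
Here Σaᵢ = 48 and K = 3, so p_A = (8 − 1)/(48 − 3) = 7/45 ≈ 0.156.

MAP estimate of p_A = 0.156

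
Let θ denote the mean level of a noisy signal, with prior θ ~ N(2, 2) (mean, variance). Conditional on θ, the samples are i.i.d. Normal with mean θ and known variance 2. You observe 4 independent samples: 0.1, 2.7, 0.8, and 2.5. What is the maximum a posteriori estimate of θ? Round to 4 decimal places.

n = 4; x̄ = (0.1 + 2.7 + 0.8 + 2.5)/4 = 6.1/4 = 1.525.
For a Normal prior and Normal likelihood with known variance, the posterior is Normal; its mode equals its mean, the precision-weighted average.
Prior precision 1/σ₀² = 1/2 = 0.5; data precision n/σ² = 4/2 = 2.
θ̂ = (0.5·2 + 2·1.525) / (0.5 + 2) = 4.05/2.5 = 1.6200.

θ̂_MAP = 1.6200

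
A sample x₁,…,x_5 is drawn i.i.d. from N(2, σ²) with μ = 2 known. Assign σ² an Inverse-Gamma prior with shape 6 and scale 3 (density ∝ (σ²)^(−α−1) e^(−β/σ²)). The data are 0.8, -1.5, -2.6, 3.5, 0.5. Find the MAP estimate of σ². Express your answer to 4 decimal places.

σ̂²_MAP = 2.3868

Sum of squared deviations about the known mean: SS = (0.8−2)² + (-1.5−2)² + (-2.6−2)² + (3.5−2)² + (0.5−2)² = 39.35.
The Normal likelihood contributes (σ²)^(−n/2) exp(−SS/(2σ²)), so the posterior is Inverse-Gamma(α + n/2, β + SS/2) = Inverse-Gamma(8.5, 22.675).
The mode of Inverse-Gamma(a, b) is b/(a+1) = 22.675/9.5 ≈ 2.3868.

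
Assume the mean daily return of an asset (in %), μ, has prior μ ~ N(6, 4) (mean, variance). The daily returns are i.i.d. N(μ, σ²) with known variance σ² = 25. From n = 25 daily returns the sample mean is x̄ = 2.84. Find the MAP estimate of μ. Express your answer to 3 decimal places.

n = 25, x̄ = 2.84.
For a Normal prior and Normal likelihood with known variance, the posterior is Normal; its mode equals its mean, the precision-weighted average.
Prior precision 1/σ₀² = 1/4 = 0.25; data precision n/σ² = 25/25 = 1.
μ̂ = (0.25·6 + 1·2.84) / (0.25 + 1) = 4.34/1.25 = 3.472.

μ̂_MAP = 3.472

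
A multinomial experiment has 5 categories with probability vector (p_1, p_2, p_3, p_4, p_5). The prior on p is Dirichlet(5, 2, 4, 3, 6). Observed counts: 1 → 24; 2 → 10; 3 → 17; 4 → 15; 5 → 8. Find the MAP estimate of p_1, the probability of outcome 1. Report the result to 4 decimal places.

The posterior is Dirichlet(αᵢ + nᵢ) = Dirichlet(29, 12, 21, 18, 14).
For a Dirichlet(a₁,…,a_K) with all aᵢ > 1, the mode has j-th component (aⱼ − 1)/(Σaᵢ − K).
Here Σaᵢ = 94 and K = 5, so p_1 = (29 − 1)/(94 − 5) = 28/89 ≈ 0.3146.

MAP estimate: 0.3146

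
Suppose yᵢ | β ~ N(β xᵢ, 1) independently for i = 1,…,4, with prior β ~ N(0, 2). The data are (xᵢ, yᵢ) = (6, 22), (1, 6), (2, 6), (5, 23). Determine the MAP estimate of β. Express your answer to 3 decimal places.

log p(β | y) = −Σ(yᵢ − βxᵢ)²/(2·1) − β²/(2·2) + const.
Setting the derivative to zero: Σxᵢ(yᵢ − βxᵢ)/1 − β/2 = 0, so β = Σxᵢyᵢ / (Σxᵢ² + σ²/τ²).
Σxᵢyᵢ = 6·22 + 1·6 + 2·6 + 5·23 = 265; Σxᵢ² = 66; σ²/τ² = 0.5.
β̂_MAP = 265 / (66 + 0.5) = 265/66.5 ≈ 3.985.

β̂_MAP = 3.985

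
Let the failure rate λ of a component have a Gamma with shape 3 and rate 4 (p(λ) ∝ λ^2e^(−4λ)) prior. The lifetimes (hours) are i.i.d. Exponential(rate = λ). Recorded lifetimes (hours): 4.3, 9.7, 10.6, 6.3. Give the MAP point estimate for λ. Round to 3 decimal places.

λ̂_MAP = 0.172

The Exponential(rate=λ) likelihood is ∝ λ^n e^(−λΣtᵢ). Here n = 4 and Σtᵢ = 4.3 + 9.7 + 10.6 + 6.3 = 30.9.
Posterior ∝ λ^2e^(−4λ) · λ^4e^(−30.9λ) = λ^6e^(−34.9λ), i.e. Gamma(7, 34.9).
Mode = (a−1)/b = 6/34.9 ≈ 0.172.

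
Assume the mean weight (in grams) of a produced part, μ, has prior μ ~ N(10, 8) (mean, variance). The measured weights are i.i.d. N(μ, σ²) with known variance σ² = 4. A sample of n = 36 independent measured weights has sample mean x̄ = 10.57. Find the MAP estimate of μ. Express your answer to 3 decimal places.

n = 36, x̄ = 10.57.
For a Normal prior and Normal likelihood with known variance, the posterior is Normal; its mode equals its mean, the precision-weighted average.
Prior precision 1/σ₀² = 1/8 = 0.125; data precision n/σ² = 36/4 = 9.
μ̂ = (0.125·10 + 9·10.57) / (0.125 + 9) = 96.38/9.125 = 19276/1825 ≈ 10.562.

μ̂_MAP = 10.562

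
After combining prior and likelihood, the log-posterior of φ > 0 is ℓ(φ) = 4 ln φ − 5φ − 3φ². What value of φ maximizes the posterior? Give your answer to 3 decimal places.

φ̂_MAP = 0.500

ℓ'(φ) = 4/φ − 5 − 6φ. Setting this to zero and multiplying by φ: 6φ² + 5φ − 4 = 0.
φ = (−5 + √(5² + 4·6·4)) / (2·6) = (−5 + √121) / 12 = (−5 + 11)/12 = 1/2.
ℓ''(φ) = −4/φ² − 6 < 0, confirming a maximum.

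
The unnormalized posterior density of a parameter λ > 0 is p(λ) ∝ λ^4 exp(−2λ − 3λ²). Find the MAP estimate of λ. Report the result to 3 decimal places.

ℓ'(λ) = 4/λ − 2 − 6λ. Setting this to zero and multiplying by λ: 6λ² + 2λ − 4 = 0.
λ = (−2 + √(2² + 4·6·4)) / (2·6) = (−2 + √100) / 12 = (−2 + 10)/12 = 2/3.
ℓ''(λ) = −4/λ² − 6 < 0, confirming a maximum.

λ̂_MAP = 0.667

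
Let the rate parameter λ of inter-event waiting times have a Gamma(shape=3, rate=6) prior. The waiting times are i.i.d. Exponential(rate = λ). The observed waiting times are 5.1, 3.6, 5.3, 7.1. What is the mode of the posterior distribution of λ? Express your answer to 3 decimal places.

λ̂_MAP = 0.221

The Exponential(rate=λ) likelihood is ∝ λ^n e^(−λΣtᵢ). Here n = 4 and Σtᵢ = 5.1 + 3.6 + 5.3 + 7.1 = 21.1.
Posterior ∝ λ^2e^(−6λ) · λ^4e^(−21.1λ) = λ^6e^(−27.1λ), i.e. Gamma(7, 27.1).
Mode = (a−1)/b = 6/27.1 ≈ 0.221.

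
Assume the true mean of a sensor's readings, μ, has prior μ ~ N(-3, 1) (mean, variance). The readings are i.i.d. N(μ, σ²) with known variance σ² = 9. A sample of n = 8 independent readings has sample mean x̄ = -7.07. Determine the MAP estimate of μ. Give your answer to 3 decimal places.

n = 8, x̄ = -7.07.
For a Normal prior and Normal likelihood with known variance, the posterior is Normal; its mode equals its mean, the precision-weighted average.
Prior precision 1/σ₀² = 1/1 = 1; data precision n/σ² = 8/9.
μ̂ = (1·(-3) + (8/9)·(-7.07)) / (1 + 8/9) = (-2089/225)/(17/9) = -2089/425 ≈ -4.915.

μ̂_MAP = -4.915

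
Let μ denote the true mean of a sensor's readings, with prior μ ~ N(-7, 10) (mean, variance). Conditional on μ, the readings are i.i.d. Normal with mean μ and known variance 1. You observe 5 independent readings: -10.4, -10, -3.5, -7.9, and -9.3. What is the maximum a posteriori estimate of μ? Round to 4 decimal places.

n = 5; x̄ = ((-10.4) + (-10) + (-3.5) + (-7.9) + (-9.3))/5 = -41.1/5 = -8.22.
For a Normal prior and Normal likelihood with known variance, the posterior is Normal; its mode equals its mean, the precision-weighted average.
Prior precision 1/σ₀² = 1/10 = 0.1; data precision n/σ² = 5/1 = 5.
μ̂ = (0.1·(-7) + 5·(-8.22)) / (0.1 + 5) = (-41.8)/5.1 = -418/51 ≈ -8.1961.

μ̂_MAP = -8.1961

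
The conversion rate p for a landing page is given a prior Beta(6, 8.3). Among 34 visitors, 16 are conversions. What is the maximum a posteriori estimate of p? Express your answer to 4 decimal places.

p̂_MAP = 0.4536

Prior: Beta(6, 8.3).
Data: 16 successes in 34 trials. The binomial likelihood contributes p^16(1−p)^18, so the posterior is Beta(6+16, 8.3+18) = Beta(22, 26.3).
For Beta(a, b) with a, b > 1 the mode is (a−1)/(a+b−2) = 21/46.3 ≈ 0.4536.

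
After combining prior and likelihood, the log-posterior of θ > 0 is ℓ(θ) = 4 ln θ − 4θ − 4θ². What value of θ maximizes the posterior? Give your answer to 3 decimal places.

θ̂_MAP = 0.500

ℓ'(θ) = 4/θ − 4 − 8θ. Setting this to zero and multiplying by θ: 8θ² + 4θ − 4 = 0.
θ = (−4 + √(4² + 4·8·4)) / (2·8) = (−4 + √144) / 16 = (−4 + 12)/16 = 1/2.
ℓ''(θ) = −4/θ² − 8 < 0, confirming a maximum.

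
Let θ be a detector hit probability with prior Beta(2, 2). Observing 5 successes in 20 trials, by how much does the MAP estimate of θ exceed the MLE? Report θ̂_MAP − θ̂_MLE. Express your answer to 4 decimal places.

MAP − MLE = 0.0227

Posterior is Beta(7, 17); MAP = (7−1)/(24−2) = 6/22 ≈ 0.27273.
MLE ignores the prior: θ̂_MLE = k/n = 5/20 ≈ 0.25000.
Difference = 6/22 − 5/20 = 1/44 ≈ 0.0227.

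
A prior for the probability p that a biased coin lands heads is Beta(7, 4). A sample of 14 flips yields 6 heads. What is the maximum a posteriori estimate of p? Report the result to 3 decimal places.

p̂_MAP = 0.522

Prior: Beta(7, 4).
Data: 6 successes in 14 trials. The binomial likelihood contributes p^6(1−p)^8, so the posterior is Beta(7+6, 4+8) = Beta(13, 12).
For Beta(a, b) with a, b > 1 the mode is (a−1)/(a+b−2) = 12/23 ≈ 0.522.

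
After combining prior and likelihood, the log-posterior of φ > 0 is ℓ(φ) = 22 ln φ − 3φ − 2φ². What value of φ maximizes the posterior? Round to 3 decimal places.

ℓ'(φ) = 22/φ − 3 − 4φ. Setting this to zero and multiplying by φ: 4φ² + 3φ − 22 = 0.
φ = (−3 + √(3² + 4·4·22)) / (2·4) = (−3 + √361) / 8 = (−3 + 19)/8 = 2.
ℓ''(φ) = −22/φ² − 4 < 0, confirming a maximum.

φ̂_MAP = 2.000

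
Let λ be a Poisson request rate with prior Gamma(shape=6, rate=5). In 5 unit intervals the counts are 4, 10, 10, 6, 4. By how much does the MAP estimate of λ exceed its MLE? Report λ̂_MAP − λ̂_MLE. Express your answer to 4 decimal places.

MAP − MLE = -2.9000

Σxᵢ = 34. Posterior is Gamma(40, 10); MAP = (40−1)/10 = 39/10 ≈ 3.90000.
MLE = x̄ = 34/5 ≈ 6.80000.
Difference = 39/10 − 34/5 = -29/10 ≈ -2.9000.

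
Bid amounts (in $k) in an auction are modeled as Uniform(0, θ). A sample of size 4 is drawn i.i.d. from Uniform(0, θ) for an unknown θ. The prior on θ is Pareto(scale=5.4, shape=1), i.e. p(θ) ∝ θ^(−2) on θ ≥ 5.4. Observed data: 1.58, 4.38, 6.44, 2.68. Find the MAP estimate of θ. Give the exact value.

θ̂_MAP = 6.44

The Uniform(0, θ) likelihood is θ^(−n) for θ ≥ max(xᵢ), zero otherwise. Here max(xᵢ) = 6.44.
Posterior ∝ θ^(−2) · θ^(−4) = θ^(−6) on θ ≥ max(5.4, 6.44) = 6.44.
This density is strictly decreasing in θ, so the posterior mode lies at the lower boundary of the support.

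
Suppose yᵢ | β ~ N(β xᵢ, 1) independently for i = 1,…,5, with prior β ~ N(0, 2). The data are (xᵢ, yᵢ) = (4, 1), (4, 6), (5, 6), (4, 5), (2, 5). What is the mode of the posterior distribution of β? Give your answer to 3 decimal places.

β̂_MAP = 1.135

log p(β | y) = −Σ(yᵢ − βxᵢ)²/(2·1) − β²/(2·2) + const.
Setting the derivative to zero: Σxᵢ(yᵢ − βxᵢ)/1 − β/2 = 0, so β = Σxᵢyᵢ / (Σxᵢ² + σ²/τ²).
Σxᵢyᵢ = 4·1 + 4·6 + 5·6 + 4·5 + 2·5 = 88; Σxᵢ² = 77; σ²/τ² = 0.5.
β̂_MAP = 88 / (77 + 0.5) = 88/77.5 ≈ 1.135.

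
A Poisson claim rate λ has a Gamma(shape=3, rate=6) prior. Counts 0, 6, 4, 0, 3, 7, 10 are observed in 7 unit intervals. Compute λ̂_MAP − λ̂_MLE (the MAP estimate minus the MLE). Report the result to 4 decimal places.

Σxᵢ = 30. Posterior is Gamma(33, 13); MAP = (33−1)/13 = 32/13 ≈ 2.46154.
MLE = x̄ = 30/7 ≈ 4.28571.
Difference = 32/13 − 30/7 = -166/91 ≈ -1.8242.

MAP − MLE = -1.8242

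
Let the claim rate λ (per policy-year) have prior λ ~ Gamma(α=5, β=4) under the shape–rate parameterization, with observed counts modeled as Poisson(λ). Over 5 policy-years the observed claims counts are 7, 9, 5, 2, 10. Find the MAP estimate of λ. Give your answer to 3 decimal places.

Σxᵢ = 7+9+5+2+10 = 33, with n = 5.
Posterior ∝ λ^4e^(−4λ) · λ^33e^(−5λ) = λ^37e^(−9λ), i.e. Gamma(shape=38, rate=9).
The mode of a Gamma(a, b) with a ≥ 1 (shape–rate) is (a−1)/b = 37/9 ≈ 4.111.

λ̂_MAP = 4.111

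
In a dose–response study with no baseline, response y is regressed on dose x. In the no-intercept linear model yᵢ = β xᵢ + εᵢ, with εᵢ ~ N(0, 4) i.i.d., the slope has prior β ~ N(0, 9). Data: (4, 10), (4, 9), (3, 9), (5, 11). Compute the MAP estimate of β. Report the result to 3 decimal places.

log p(β | y) = −Σ(yᵢ − βxᵢ)²/(2·4) − β²/(2·9) + const.
Setting the derivative to zero: Σxᵢ(yᵢ − βxᵢ)/4 − β/9 = 0, so β = Σxᵢyᵢ / (Σxᵢ² + σ²/τ²).
Σxᵢyᵢ = 4·10 + 4·9 + 3·9 + 5·11 = 158; Σxᵢ² = 66; σ²/τ² = 4/9.
β̂_MAP = 158 / (66 + 4/9) = 158/(598/9) = 711/299 ≈ 2.378.

β̂_MAP = 2.378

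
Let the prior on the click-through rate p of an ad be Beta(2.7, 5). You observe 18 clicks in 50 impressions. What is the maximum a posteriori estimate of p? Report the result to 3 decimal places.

p̂_MAP = 0.354

Prior: Beta(2.7, 5).
Data: 18 successes in 50 trials. The binomial likelihood contributes p^18(1−p)^32, so the posterior is Beta(2.7+18, 5+32) = Beta(20.7, 37).
For Beta(a, b) with a, b > 1 the mode is (a−1)/(a+b−2) = 19.7/55.7 ≈ 0.354.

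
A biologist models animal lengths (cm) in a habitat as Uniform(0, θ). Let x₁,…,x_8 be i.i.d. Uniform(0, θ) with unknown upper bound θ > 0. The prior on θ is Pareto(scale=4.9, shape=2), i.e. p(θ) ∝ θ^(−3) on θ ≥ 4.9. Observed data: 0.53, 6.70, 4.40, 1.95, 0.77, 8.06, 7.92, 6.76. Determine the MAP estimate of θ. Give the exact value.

The Uniform(0, θ) likelihood is θ^(−n) for θ ≥ max(xᵢ), zero otherwise. Here max(xᵢ) = 8.06.
Posterior ∝ θ^(−3) · θ^(−8) = θ^(−11) on θ ≥ max(4.9, 8.06) = 8.06.
This density is strictly decreasing in θ, so the posterior mode lies at the lower boundary of the support.

θ̂_MAP = 8.06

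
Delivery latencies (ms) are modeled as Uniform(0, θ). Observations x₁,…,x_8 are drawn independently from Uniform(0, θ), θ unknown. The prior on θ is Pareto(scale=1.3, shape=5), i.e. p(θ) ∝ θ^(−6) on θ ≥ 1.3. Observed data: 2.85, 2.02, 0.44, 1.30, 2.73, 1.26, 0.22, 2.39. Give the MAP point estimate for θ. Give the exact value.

The Uniform(0, θ) likelihood is θ^(−n) for θ ≥ max(xᵢ), zero otherwise. Here max(xᵢ) = 2.85.
Posterior ∝ θ^(−6) · θ^(−8) = θ^(−14) on θ ≥ max(1.3, 2.85) = 2.85.
This density is strictly decreasing in θ, so the posterior mode lies at the lower boundary of the support.

θ̂_MAP = 2.85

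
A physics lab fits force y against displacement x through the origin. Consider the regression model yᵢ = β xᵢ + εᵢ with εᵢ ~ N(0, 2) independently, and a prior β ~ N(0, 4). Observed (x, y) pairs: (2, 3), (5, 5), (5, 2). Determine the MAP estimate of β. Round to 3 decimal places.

β̂_MAP = 0.752

log p(β | y) = −Σ(yᵢ − βxᵢ)²/(2·2) − β²/(2·4) + const.
Setting the derivative to zero: Σxᵢ(yᵢ − βxᵢ)/2 − β/4 = 0, so β = Σxᵢyᵢ / (Σxᵢ² + σ²/τ²).
Σxᵢyᵢ = 2·3 + 5·5 + 5·2 = 41; Σxᵢ² = 54; σ²/τ² = 0.5.
β̂_MAP = 41 / (54 + 0.5) = 41/54.5 ≈ 0.752.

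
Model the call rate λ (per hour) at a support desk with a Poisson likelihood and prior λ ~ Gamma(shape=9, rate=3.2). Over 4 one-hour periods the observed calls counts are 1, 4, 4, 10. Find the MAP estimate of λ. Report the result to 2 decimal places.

λ̂_MAP = 3.75

Σxᵢ = 1+4+4+10 = 19, with n = 4.
Posterior ∝ λ^8e^(−3.2λ) · λ^19e^(−4λ) = λ^27e^(−7.2λ), i.e. Gamma(shape=28, rate=7.2).
The mode of a Gamma(a, b) with a ≥ 1 (shape–rate) is (a−1)/b = 27/7.2 ≈ 3.75.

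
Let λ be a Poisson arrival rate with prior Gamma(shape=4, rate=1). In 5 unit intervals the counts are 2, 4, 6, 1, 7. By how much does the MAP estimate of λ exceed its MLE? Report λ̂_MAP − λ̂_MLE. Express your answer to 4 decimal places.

MAP − MLE = -0.1667

Σxᵢ = 20. Posterior is Gamma(24, 6); MAP = (24−1)/6 = 23/6 ≈ 3.83333.
MLE = x̄ = 20/5 ≈ 4.00000.
Difference = 23/6 − 20/5 = -1/6 ≈ -0.1667.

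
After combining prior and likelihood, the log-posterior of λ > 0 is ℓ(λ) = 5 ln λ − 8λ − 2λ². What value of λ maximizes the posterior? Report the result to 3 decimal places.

λ̂_MAP = 0.500

ℓ'(λ) = 5/λ − 8 − 4λ. Setting this to zero and multiplying by λ: 4λ² + 8λ − 5 = 0.
λ = (−8 + √(8² + 4·4·5)) / (2·4) = (−8 + √144) / 8 = (−8 + 12)/8 = 1/2.
ℓ''(λ) = −5/λ² − 4 < 0, confirming a maximum.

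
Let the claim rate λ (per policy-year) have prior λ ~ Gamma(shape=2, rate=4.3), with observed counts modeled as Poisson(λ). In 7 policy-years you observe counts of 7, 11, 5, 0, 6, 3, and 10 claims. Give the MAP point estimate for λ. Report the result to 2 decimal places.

λ̂_MAP = 3.81

Σxᵢ = 7+11+5+0+6+3+10 = 42, with n = 7.
Posterior ∝ λe^(−4.3λ) · λ^42e^(−7λ) = λ^43e^(−11.3λ), i.e. Gamma(shape=44, rate=11.3).
The mode of a Gamma(a, b) with a ≥ 1 (shape–rate) is (a−1)/b = 43/11.3 ≈ 3.81.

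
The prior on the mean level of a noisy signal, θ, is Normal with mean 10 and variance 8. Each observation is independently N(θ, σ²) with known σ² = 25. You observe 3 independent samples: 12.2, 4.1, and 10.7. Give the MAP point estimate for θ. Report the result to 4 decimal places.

n = 3; x̄ = (12.2 + 4.1 + 10.7)/3 = 27/3 = 9.
For a Normal prior and Normal likelihood with known variance, the posterior is Normal; its mode equals its mean, the precision-weighted average.
Prior precision 1/σ₀² = 1/8 = 0.125; data precision n/σ² = 3/25 = 0.12.
θ̂ = (0.125·10 + 0.12·9) / (0.125 + 0.12) = 2.33/0.245 = 466/49 ≈ 9.5102.

θ̂_MAP = 9.5102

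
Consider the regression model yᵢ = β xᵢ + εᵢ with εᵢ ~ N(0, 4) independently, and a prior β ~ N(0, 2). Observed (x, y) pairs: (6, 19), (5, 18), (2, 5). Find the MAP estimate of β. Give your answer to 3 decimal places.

β̂_MAP = 3.194

log p(β | y) = −Σ(yᵢ − βxᵢ)²/(2·4) − β²/(2·2) + const.
Setting the derivative to zero: Σxᵢ(yᵢ − βxᵢ)/4 − β/2 = 0, so β = Σxᵢyᵢ / (Σxᵢ² + σ²/τ²).
Σxᵢyᵢ = 6·19 + 5·18 + 2·5 = 214; Σxᵢ² = 65; σ²/τ² = 2.
β̂_MAP = 214 / (65 + 2) = 214/67 ≈ 3.194.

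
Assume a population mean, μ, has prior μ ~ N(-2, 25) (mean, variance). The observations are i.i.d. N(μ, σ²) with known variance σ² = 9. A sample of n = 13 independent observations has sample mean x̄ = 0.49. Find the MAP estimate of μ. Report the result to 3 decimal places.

n = 13, x̄ = 0.49.
For a Normal prior and Normal likelihood with known variance, the posterior is Normal; its mode equals its mean, the precision-weighted average.
Prior precision 1/σ₀² = 1/25 = 0.04; data precision n/σ² = 13/9.
μ̂ = (0.04·(-2) + (13/9)·0.49) / (0.04 + 13/9) = (113/180)/(334/225) = 565/1336 ≈ 0.423.

μ̂_MAP = 0.423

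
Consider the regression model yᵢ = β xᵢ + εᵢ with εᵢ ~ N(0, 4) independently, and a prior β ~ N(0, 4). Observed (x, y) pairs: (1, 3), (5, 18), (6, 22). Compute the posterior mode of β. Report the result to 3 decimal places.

log p(β | y) = −Σ(yᵢ − βxᵢ)²/(2·4) − β²/(2·4) + const.
Setting the derivative to zero: Σxᵢ(yᵢ − βxᵢ)/4 − β/4 = 0, so β = Σxᵢyᵢ / (Σxᵢ² + σ²/τ²).
Σxᵢyᵢ = 1·3 + 5·18 + 6·22 = 225; Σxᵢ² = 62; σ²/τ² = 1.
β̂_MAP = 225 / (62 + 1) = 225/63 ≈ 3.571.

β̂_MAP = 3.571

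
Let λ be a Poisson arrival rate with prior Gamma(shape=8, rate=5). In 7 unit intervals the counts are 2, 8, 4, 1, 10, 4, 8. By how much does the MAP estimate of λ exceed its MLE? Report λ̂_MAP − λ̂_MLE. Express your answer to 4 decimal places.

MAP − MLE = -1.6190

Σxᵢ = 37. Posterior is Gamma(45, 12); MAP = (45−1)/12 = 44/12 ≈ 3.66667.
MLE = x̄ = 37/7 ≈ 5.28571.
Difference = 44/12 − 37/7 = -34/21 ≈ -1.6190.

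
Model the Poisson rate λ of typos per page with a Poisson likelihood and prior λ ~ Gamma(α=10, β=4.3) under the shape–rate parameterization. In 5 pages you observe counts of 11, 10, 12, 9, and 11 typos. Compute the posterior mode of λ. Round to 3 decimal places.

Σxᵢ = 11+10+12+9+11 = 53, with n = 5.
Posterior ∝ λ^9e^(−4.3λ) · λ^53e^(−5λ) = λ^62e^(−9.3λ), i.e. Gamma(shape=63, rate=9.3).
The mode of a Gamma(a, b) with a ≥ 1 (shape–rate) is (a−1)/b = 62/9.3 ≈ 6.667.

λ̂_MAP = 6.667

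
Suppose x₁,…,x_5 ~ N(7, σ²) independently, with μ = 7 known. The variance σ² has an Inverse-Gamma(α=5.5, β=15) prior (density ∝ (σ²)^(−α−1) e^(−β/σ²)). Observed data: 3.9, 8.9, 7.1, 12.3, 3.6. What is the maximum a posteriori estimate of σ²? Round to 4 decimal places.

σ̂²_MAP = 4.6044

Sum of squared deviations about the known mean: SS = (3.9−7)² + (8.9−7)² + (7.1−7)² + (12.3−7)² + (3.6−7)² = 52.88.
The Normal likelihood contributes (σ²)^(−n/2) exp(−SS/(2σ²)), so the posterior is Inverse-Gamma(α + n/2, β + SS/2) = Inverse-Gamma(8, 41.44).
The mode of Inverse-Gamma(a, b) is b/(a+1) = 41.44/9 ≈ 4.6044.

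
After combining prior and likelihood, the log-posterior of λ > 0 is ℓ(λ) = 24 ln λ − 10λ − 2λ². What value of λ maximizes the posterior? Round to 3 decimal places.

ℓ'(λ) = 24/λ − 10 − 4λ. Setting this to zero and multiplying by λ: 4λ² + 10λ − 24 = 0.
λ = (−10 + √(10² + 4·4·24)) / (2·4) = (−10 + √484) / 8 = (−10 + 22)/8 = 3/2.
ℓ''(λ) = −24/λ² − 4 < 0, confirming a maximum.

λ̂_MAP = 1.500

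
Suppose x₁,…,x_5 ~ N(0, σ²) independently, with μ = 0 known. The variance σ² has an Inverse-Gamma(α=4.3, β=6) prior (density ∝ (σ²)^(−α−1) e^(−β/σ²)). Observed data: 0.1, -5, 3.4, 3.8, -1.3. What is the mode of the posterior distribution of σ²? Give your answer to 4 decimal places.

Sum of squared deviations about the known mean: SS = (0.1−0)² + (-5−0)² + (3.4−0)² + (3.8−0)² + (-1.3−0)² = 52.7.
The Normal likelihood contributes (σ²)^(−n/2) exp(−SS/(2σ²)), so the posterior is Inverse-Gamma(α + n/2, β + SS/2) = Inverse-Gamma(6.8, 32.35).
The mode of Inverse-Gamma(a, b) is b/(a+1) = 32.35/7.8 ≈ 4.1474.

σ̂²_MAP = 4.1474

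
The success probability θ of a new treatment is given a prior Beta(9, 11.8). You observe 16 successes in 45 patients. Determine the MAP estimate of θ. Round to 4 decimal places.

Prior: Beta(9, 11.8).
Data: 16 successes in 45 trials. The binomial likelihood contributes θ^16(1−θ)^29, so the posterior is Beta(9+16, 11.8+29) = Beta(25, 40.8).
For Beta(a, b) with a, b > 1 the mode is (a−1)/(a+b−2) = 24/63.8 ≈ 0.3762.

θ̂_MAP = 0.3762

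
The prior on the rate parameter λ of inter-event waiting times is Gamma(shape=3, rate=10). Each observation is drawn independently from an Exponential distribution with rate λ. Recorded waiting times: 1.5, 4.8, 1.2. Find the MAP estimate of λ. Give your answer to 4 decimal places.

λ̂_MAP = 0.2857

The Exponential(rate=λ) likelihood is ∝ λ^n e^(−λΣtᵢ). Here n = 3 and Σtᵢ = 1.5 + 4.8 + 1.2 = 7.5.
Posterior ∝ λ^2e^(−10λ) · λ^3e^(−7.5λ) = λ^5e^(−17.5λ), i.e. Gamma(6, 17.5).
Mode = (a−1)/b = 5/17.5 ≈ 0.2857.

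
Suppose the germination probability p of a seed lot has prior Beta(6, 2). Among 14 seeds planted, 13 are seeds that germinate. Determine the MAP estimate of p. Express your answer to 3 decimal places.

p̂_MAP = 0.900

Prior: Beta(6, 2).
Data: 13 successes in 14 trials. The binomial likelihood contributes p^13(1−p)^1, so the posterior is Beta(6+13, 2+1) = Beta(19, 3).
For Beta(a, b) with a, b > 1 the mode is (a−1)/(a+b−2) = 18/20 ≈ 0.900.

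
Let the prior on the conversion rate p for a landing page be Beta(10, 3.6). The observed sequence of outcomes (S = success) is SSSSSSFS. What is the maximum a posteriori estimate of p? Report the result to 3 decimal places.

p̂_MAP = 0.816

Prior: Beta(10, 3.6).
Data: 7 successes in 8 trials (from the sequence). The binomial likelihood contributes p^7(1−p)^1, so the posterior is Beta(10+7, 3.6+1) = Beta(17, 4.6).
For Beta(a, b) with a, b > 1 the mode is (a−1)/(a+b−2) = 16/19.6 ≈ 0.816.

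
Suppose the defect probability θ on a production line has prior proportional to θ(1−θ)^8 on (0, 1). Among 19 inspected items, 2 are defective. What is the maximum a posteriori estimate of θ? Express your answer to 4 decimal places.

The prior density ∝ θ(1−θ)^8 is the kernel of Beta(2, 9).
Data: 2 successes in 19 trials. The binomial likelihood contributes θ^2(1−θ)^17, so the posterior is Beta(2+2, 9+17) = Beta(4, 26).
For Beta(a, b) with a, b > 1 the mode is (a−1)/(a+b−2) = 3/28 ≈ 0.1071.

θ̂_MAP = 0.1071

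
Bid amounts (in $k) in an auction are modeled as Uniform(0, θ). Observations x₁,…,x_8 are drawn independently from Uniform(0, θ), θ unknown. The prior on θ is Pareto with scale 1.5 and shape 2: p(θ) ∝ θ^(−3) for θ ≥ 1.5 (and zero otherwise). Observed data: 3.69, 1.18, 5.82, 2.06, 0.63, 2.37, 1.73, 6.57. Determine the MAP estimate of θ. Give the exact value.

θ̂_MAP = 6.57

The Uniform(0, θ) likelihood is θ^(−n) for θ ≥ max(xᵢ), zero otherwise. Here max(xᵢ) = 6.57.
Posterior ∝ θ^(−3) · θ^(−8) = θ^(−11) on θ ≥ max(1.5, 6.57) = 6.57.
This density is strictly decreasing in θ, so the posterior mode lies at the lower boundary of the support.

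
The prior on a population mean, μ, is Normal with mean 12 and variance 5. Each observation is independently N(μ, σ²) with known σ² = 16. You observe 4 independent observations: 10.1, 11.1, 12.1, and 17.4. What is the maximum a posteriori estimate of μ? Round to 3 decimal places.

μ̂_MAP = 12.375

n = 4; x̄ = (10.1 + 11.1 + 12.1 + 17.4)/4 = 50.7/4 = 12.675.
For a Normal prior and Normal likelihood with known variance, the posterior is Normal; its mode equals its mean, the precision-weighted average.
Prior precision 1/σ₀² = 1/5 = 0.2; data precision n/σ² = 4/16 = 0.25.
μ̂ = (0.2·12 + 0.25·12.675) / (0.2 + 0.25) = 5.56875/0.45 = 12.375.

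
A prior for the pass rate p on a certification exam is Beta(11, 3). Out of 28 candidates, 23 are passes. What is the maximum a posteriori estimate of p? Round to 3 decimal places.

Prior: Beta(11, 3).
Data: 23 successes in 28 trials. The binomial likelihood contributes p^23(1−p)^5, so the posterior is Beta(11+23, 3+5) = Beta(34, 8).
For Beta(a, b) with a, b > 1 the mode is (a−1)/(a+b−2) = 33/40 ≈ 0.825.

p̂_MAP = 0.825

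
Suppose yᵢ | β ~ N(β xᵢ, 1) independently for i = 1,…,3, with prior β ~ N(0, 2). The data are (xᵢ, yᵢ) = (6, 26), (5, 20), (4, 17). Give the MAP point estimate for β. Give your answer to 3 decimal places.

β̂_MAP = 4.181

log p(β | y) = −Σ(yᵢ − βxᵢ)²/(2·1) − β²/(2·2) + const.
Setting the derivative to zero: Σxᵢ(yᵢ − βxᵢ)/1 − β/2 = 0, so β = Σxᵢyᵢ / (Σxᵢ² + σ²/τ²).
Σxᵢyᵢ = 6·26 + 5·20 + 4·17 = 324; Σxᵢ² = 77; σ²/τ² = 0.5.
β̂_MAP = 324 / (77 + 0.5) = 324/77.5 ≈ 4.181.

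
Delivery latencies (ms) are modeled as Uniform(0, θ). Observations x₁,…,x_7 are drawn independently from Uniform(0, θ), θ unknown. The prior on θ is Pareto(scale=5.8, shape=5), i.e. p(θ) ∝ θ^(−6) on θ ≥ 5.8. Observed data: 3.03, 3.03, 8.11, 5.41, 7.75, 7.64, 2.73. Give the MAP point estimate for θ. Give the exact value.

The Uniform(0, θ) likelihood is θ^(−n) for θ ≥ max(xᵢ), zero otherwise. Here max(xᵢ) = 8.11.
Posterior ∝ θ^(−6) · θ^(−7) = θ^(−13) on θ ≥ max(5.8, 8.11) = 8.11.
This density is strictly decreasing in θ, so the posterior mode lies at the lower boundary of the support.

θ̂_MAP = 8.11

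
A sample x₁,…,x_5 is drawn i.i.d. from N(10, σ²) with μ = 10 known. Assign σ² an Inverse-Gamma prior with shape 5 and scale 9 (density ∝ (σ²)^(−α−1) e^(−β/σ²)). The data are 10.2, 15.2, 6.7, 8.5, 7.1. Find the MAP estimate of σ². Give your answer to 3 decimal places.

Sum of squared deviations about the known mean: SS = (10.2−10)² + (15.2−10)² + (6.7−10)² + (8.5−10)² + (7.1−10)² = 48.63.
The Normal likelihood contributes (σ²)^(−n/2) exp(−SS/(2σ²)), so the posterior is Inverse-Gamma(α + n/2, β + SS/2) = Inverse-Gamma(7.5, 33.315).
The mode of Inverse-Gamma(a, b) is b/(a+1) = 33.315/8.5 ≈ 3.919.

σ̂²_MAP = 3.919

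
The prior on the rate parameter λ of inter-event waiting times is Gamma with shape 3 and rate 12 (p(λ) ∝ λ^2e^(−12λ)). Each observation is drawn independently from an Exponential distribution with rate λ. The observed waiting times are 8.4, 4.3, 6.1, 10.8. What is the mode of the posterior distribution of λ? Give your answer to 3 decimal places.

The Exponential(rate=λ) likelihood is ∝ λ^n e^(−λΣtᵢ). Here n = 4 and Σtᵢ = 8.4 + 4.3 + 6.1 + 10.8 = 29.6.
Posterior ∝ λ^2e^(−12λ) · λ^4e^(−29.6λ) = λ^6e^(−41.6λ), i.e. Gamma(7, 41.6).
Mode = (a−1)/b = 6/41.6 ≈ 0.144.

λ̂_MAP = 0.144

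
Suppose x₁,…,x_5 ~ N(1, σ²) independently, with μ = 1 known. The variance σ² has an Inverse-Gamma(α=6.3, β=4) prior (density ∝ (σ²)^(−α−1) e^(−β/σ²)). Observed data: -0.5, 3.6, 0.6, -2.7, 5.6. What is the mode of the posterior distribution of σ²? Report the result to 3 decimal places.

Sum of squared deviations about the known mean: SS = (-0.5−1)² + (3.6−1)² + (0.6−1)² + (-2.7−1)² + (5.6−1)² = 44.02.
The Normal likelihood contributes (σ²)^(−n/2) exp(−SS/(2σ²)), so the posterior is Inverse-Gamma(α + n/2, β + SS/2) = Inverse-Gamma(8.8, 26.01).
The mode of Inverse-Gamma(a, b) is b/(a+1) = 26.01/9.8 ≈ 2.654.

σ̂²_MAP = 2.654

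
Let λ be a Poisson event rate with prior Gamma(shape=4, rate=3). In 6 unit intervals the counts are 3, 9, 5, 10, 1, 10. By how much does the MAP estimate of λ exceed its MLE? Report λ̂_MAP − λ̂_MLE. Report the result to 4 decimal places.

Σxᵢ = 38. Posterior is Gamma(42, 9); MAP = (42−1)/9 = 41/9 ≈ 4.55556.
MLE = x̄ = 38/6 ≈ 6.33333.
Difference = 41/9 − 38/6 = -16/9 ≈ -1.7778.

MAP − MLE = -1.7778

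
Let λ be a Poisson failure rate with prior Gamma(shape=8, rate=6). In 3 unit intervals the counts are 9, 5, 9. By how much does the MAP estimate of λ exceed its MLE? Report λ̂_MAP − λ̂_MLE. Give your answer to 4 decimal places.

MAP − MLE = -4.3333

Σxᵢ = 23. Posterior is Gamma(31, 9); MAP = (31−1)/9 = 30/9 ≈ 3.33333.
MLE = x̄ = 23/3 ≈ 7.66667.
Difference = 30/9 − 23/3 = -13/3 ≈ -4.3333.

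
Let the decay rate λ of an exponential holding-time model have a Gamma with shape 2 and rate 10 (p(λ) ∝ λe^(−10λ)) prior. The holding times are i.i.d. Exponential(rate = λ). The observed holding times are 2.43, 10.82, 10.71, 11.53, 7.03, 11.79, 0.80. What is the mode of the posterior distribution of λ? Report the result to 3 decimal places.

λ̂_MAP = 0.123

The Exponential(rate=λ) likelihood is ∝ λ^n e^(−λΣtᵢ). Here n = 7 and Σtᵢ = 2.43 + 10.82 + 10.71 + 11.53 + 7.03 + 11.79 + 0.80 = 55.11.
Posterior ∝ λe^(−10λ) · λ^7e^(−55.11λ) = λ^8e^(−65.11λ), i.e. Gamma(9, 65.11).
Mode = (a−1)/b = 8/65.11 ≈ 0.123.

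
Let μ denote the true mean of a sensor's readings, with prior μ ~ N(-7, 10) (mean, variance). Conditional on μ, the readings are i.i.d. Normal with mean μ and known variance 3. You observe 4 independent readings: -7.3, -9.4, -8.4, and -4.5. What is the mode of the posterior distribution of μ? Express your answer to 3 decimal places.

μ̂_MAP = -7.372

n = 4; x̄ = ((-7.3) + (-9.4) + (-8.4) + (-4.5))/4 = -29.6/4 = -7.4.
For a Normal prior and Normal likelihood with known variance, the posterior is Normal; its mode equals its mean, the precision-weighted average.
Prior precision 1/σ₀² = 1/10 = 0.1; data precision n/σ² = 4/3.
μ̂ = (0.1·(-7) + (4/3)·(-7.4)) / (0.1 + 4/3) = (-317/30)/(43/30) = -317/43 ≈ -7.372.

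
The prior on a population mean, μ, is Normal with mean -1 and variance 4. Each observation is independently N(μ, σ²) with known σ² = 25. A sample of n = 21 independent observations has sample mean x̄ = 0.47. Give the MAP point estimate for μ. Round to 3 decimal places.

n = 21, x̄ = 0.47.
For a Normal prior and Normal likelihood with known variance, the posterior is Normal; its mode equals its mean, the precision-weighted average.
Prior precision 1/σ₀² = 1/4 = 0.25; data precision n/σ² = 21/25 = 0.84.
μ̂ = (0.25·(-1) + 0.84·0.47) / (0.25 + 0.84) = 0.1448/1.09 = 362/2725 ≈ 0.133.

μ̂_MAP = 0.133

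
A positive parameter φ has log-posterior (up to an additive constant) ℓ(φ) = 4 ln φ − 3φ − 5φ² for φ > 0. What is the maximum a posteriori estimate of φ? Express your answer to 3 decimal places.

φ̂_MAP = 0.500

ℓ'(φ) = 4/φ − 3 − 10φ. Setting this to zero and multiplying by φ: 10φ² + 3φ − 4 = 0.
φ = (−3 + √(3² + 4·10·4)) / (2·10) = (−3 + √169) / 20 = (−3 + 13)/20 = 1/2.
ℓ''(φ) = −4/φ² − 10 < 0, confirming a maximum.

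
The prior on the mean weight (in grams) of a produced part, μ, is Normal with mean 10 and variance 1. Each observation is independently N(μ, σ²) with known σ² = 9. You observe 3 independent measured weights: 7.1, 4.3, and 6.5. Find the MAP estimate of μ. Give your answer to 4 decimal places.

n = 3; x̄ = (7.1 + 4.3 + 6.5)/3 = 17.9/3 = 179/30 ≈ 5.9667.
For a Normal prior and Normal likelihood with known variance, the posterior is Normal; its mode equals its mean, the precision-weighted average.
Prior precision 1/σ₀² = 1/1 = 1; data precision n/σ² = 3/9 = 1/3.
μ̂ = (1·10 + (1/3)·(179/30)) / (1 + 1/3) = (1079/90)/(4/3) = 1079/120 ≈ 8.9917.

μ̂_MAP = 8.9917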